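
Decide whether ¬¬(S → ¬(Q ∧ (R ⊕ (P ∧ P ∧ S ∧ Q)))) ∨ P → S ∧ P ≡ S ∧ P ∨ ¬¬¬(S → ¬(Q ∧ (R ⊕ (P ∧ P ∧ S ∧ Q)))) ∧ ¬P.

  P   |   Q   |   R   |   S   ||   φ   |   ψ  
False | False | False | False || False | False
False | False | False |  True || False | False
False | False |  True | False || False | False
False | False |  True |  True || False | False
False |  True | False | False || False | False
False |  True | False |  True || False | False
False |  True |  True | False || False | False
False |  True |  True |  True ||  True |  True
 True | False | False | False || False | False
 True | False | False |  True ||  True |  True
 True | False |  True | False || False | False
 True | False |  True |  True ||  True |  True
 True |  True | False | False || False | False
 True |  True | False |  True ||  True |  True
 True |  True |  True | False || False | False
 True |  True |  True |  True ||  True |  True
The columns for φ and ψ agree on every row, so they are logically equivalent.

equivalent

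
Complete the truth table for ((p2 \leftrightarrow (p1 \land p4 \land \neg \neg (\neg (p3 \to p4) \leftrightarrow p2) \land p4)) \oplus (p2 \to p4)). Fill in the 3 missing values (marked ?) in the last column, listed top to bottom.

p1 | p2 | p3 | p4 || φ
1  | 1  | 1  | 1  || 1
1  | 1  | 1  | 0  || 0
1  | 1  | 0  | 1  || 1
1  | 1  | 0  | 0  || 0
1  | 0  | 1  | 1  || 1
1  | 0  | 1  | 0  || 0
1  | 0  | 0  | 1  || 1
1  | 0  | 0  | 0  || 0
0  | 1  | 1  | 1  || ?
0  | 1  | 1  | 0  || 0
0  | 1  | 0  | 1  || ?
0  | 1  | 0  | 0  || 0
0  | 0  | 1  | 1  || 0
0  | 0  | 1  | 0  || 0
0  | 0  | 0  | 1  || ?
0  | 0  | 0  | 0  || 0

Row p1=0, p2=1, p3=1, p4=1: (p2 \leftrightarrow (p1 \land p4 \land \neg \neg (\neg (p3 \to p4) \leftrightarrow p2) \land p4)) = 0, (p2 \to p4) = 1, so the formula = 1.
Row p1=0, p2=1, p3=0, p4=1: (p2 \leftrightarrow (p1 \land p4 \land \neg \neg (\neg (p3 \to p4) \leftrightarrow p2) \land p4)) = 0, (p2 \to p4) = 1, so the formula = 1.
Row p1=0, p2=0, p3=0, p4=1: (p2 \leftrightarrow (p1 \land p4 \land \neg \neg (\neg (p3 \to p4) \leftrightarrow p2) \land p4)) = 1, (p2 \to p4) = 1, so the formula = 0.

1, 1, 0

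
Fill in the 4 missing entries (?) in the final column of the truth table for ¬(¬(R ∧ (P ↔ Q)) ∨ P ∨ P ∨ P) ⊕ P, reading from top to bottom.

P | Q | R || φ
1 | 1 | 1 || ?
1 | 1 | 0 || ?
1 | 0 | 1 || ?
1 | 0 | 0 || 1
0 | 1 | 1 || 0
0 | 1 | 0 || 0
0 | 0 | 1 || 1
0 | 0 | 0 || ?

Row P=1, Q=1, R=1: ¬(¬(R ∧ (P ↔ Q)) ∨ P ∨ P ∨ P) = 0, so the formula = 1.
Row P=1, Q=1, R=0: ¬(¬(R ∧ (P ↔ Q)) ∨ P ∨ P ∨ P) = 0, so the formula = 1.
Row P=1, Q=0, R=1: ¬(¬(R ∧ (P ↔ Q)) ∨ P ∨ P ∨ P) = 0, so the formula = 1.
Row P=0, Q=0, R=0: ¬(¬(R ∧ (P ↔ Q)) ∨ P ∨ P ∨ P) = 0, so the formula = 0.

1, 1, 1, 0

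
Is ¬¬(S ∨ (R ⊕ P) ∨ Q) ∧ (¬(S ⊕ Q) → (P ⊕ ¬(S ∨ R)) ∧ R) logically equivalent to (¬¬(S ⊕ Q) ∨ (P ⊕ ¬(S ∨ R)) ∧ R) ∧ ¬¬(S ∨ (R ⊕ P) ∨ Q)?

P  Q  R  S  |  φ  ψ
T  T  T  T  |  T  T
T  T  T  F  |  T  T
T  T  F  T  |  F  F
T  T  F  F  |  T  T
T  F  T  T  |  T  T
T  F  T  F  |  F  F
T  F  F  T  |  T  T
T  F  F  F  |  F  F
F  T  T  T  |  F  F
F  T  T  F  |  T  T
F  T  F  T  |  F  F
F  T  F  F  |  T  T
F  F  T  T  |  T  T
F  F  T  F  |  F  F
F  F  F  T  |  T  T
F  F  F  F  |  F  F
The columns for φ and ψ agree on every row, so they are logically equivalent.

equivalent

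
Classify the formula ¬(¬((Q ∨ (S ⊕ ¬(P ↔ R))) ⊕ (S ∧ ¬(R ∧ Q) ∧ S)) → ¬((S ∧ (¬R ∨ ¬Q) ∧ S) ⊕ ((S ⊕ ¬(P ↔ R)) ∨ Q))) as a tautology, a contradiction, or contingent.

P | Q | R | S || φ
0 | 0 | 0 | 0 || 0
0 | 0 | 0 | 1 || 0
0 | 0 | 1 | 0 || 0
0 | 0 | 1 | 1 || 0
0 | 1 | 0 | 0 || 0
0 | 1 | 0 | 1 || 0
0 | 1 | 1 | 0 || 0
0 | 1 | 1 | 1 || 0
1 | 0 | 0 | 0 || 0
1 | 0 | 0 | 1 || 0
1 | 0 | 1 | 0 || 0
1 | 0 | 1 | 1 || 0
1 | 1 | 0 | 0 || 0
1 | 1 | 0 | 1 || 0
1 | 1 | 1 | 0 || 0
1 | 1 | 1 | 1 || 0
Every row is 0, so the formula is a contradiction.

contradiction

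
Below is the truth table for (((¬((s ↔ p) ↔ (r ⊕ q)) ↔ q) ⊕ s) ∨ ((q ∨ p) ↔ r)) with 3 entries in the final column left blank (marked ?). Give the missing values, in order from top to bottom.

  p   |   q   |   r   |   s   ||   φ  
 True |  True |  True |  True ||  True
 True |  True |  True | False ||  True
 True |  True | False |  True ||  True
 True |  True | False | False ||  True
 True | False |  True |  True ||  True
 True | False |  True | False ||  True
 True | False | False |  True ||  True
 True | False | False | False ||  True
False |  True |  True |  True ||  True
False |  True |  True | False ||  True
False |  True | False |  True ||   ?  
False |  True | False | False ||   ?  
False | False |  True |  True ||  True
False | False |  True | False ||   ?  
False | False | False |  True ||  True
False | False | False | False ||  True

Row p=False, q=True, r=False, s=True: ((¬((s ↔ p) ↔ (r ⊕ q)) ↔ q) ⊕ s) = False, ((q ∨ p) ↔ r) = False, so the formula = False.
Row p=False, q=True, r=False, s=False: ((¬((s ↔ p) ↔ (r ⊕ q)) ↔ q) ⊕ s) = False, ((q ∨ p) ↔ r) = False, so the formula = False.
Row p=False, q=False, r=True, s=False: ((¬((s ↔ p) ↔ (r ⊕ q)) ↔ q) ⊕ s) = True, ((q ∨ p) ↔ r) = False, so the formula = True.

False, False, True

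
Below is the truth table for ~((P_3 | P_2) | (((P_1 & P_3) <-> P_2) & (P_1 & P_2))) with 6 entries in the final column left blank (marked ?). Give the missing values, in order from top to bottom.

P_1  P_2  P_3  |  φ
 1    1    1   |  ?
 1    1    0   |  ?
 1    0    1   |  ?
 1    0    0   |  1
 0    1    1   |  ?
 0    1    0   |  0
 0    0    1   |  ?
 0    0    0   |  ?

Row P_1=1, P_2=1, P_3=1: (P_3 | P_2) = 1, (((P_1 & P_3) <-> P_2) & (P_1 & P_2)) = 1, ((P_3 | P_2) | (((P_1 & P_3) <-> P_2) & (P_1 & P_2))) = 1, so the formula = 0.
Row P_1=1, P_2=1, P_3=0: (P_3 | P_2) = 1, (((P_1 & P_3) <-> P_2) & (P_1 & P_2)) = 0, ((P_3 | P_2) | (((P_1 & P_3) <-> P_2) & (P_1 & P_2))) = 1, so the formula = 0.
Row P_1=1, P_2=0, P_3=1: (P_3 | P_2) = 1, (((P_1 & P_3) <-> P_2) & (P_1 & P_2)) = 0, ((P_3 | P_2) | (((P_1 & P_3) <-> P_2) & (P_1 & P_2))) = 1, so the formula = 0.
Row P_1=0, P_2=1, P_3=1: (P_3 | P_2) = 1, (((P_1 & P_3) <-> P_2) & (P_1 & P_2)) = 0, ((P_3 | P_2) | (((P_1 & P_3) <-> P_2) & (P_1 & P_2))) = 1, so the formula = 0.
Row P_1=0, P_2=0, P_3=1: (P_3 | P_2) = 1, (((P_1 & P_3) <-> P_2) & (P_1 & P_2)) = 0, ((P_3 | P_2) | (((P_1 & P_3) <-> P_2) & (P_1 & P_2))) = 1, so the formula = 0.
Row P_1=0, P_2=0, P_3=0: (P_3 | P_2) = 0, (((P_1 & P_3) <-> P_2) & (P_1 & P_2)) = 0, ((P_3 | P_2) | (((P_1 & P_3) <-> P_2) & (P_1 & P_2))) = 0, so the formula = 1.

0, 0, 0, 0, 0, 1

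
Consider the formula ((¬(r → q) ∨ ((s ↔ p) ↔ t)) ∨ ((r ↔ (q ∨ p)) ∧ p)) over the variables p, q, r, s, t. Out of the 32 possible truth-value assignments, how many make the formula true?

p | q | r | s | t | φ
- | - | - | - | - | -
T | T | T | T | T | T
T | T | T | T | F | T
T | T | T | F | T | T
T | T | T | F | F | T
T | T | F | T | T | T
T | T | F | T | F | F
T | T | F | F | T | F
T | T | F | F | F | T
T | F | T | T | T | T
T | F | T | T | F | T
T | F | T | F | T | T
T | F | T | F | F | T
T | F | F | T | T | T
T | F | F | T | F | F
T | F | F | F | T | F
T | F | F | F | F | T
F | T | T | T | T | F
F | T | T | T | F | T
F | T | T | F | T | T
F | T | T | F | F | F
F | T | F | T | T | F
F | T | F | T | F | T
F | T | F | F | T | T
F | T | F | F | F | F
F | F | T | T | T | T
F | F | T | T | F | T
F | F | T | F | T | T
F | F | T | F | F | T
F | F | F | T | T | F
F | F | F | T | F | T
F | F | F | F | T | T
F | F | F | F | F | F
The formula is true on 22 of the 32 rows.

22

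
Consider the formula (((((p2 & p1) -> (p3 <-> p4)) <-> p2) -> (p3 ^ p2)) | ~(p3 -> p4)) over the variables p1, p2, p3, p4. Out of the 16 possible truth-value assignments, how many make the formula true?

14

p1  p2  p3  p4  |  (p2 & p1)  (p3 <-> p4)  ((p2 & p1) -> (p3 <-> p4))  (p3 ^ p2)  (p3 -> p4)  ~(p3 -> p4)  φ
T   T   T   T   |      T           T                   T                   F          T            F       F
T   T   T   F   |      T           F                   F                   F          F            T       T
T   T   F   T   |      T           F                   F                   T          T            F       T
T   T   F   F   |      T           T                   T                   T          T            F       T
T   F   T   T   |      F           T                   T                   T          T            F       T
T   F   T   F   |      F           F                   T                   T          F            T       T
T   F   F   T   |      F           F                   T                   F          T            F       T
T   F   F   F   |      F           T                   T                   F          T            F       T
F   T   T   T   |      F           T                   T                   F          T            F       F
F   T   T   F   |      F           F                   T                   F          F            T       T
F   T   F   T   |      F           F                   T                   T          T            F       T
F   T   F   F   |      F           T                   T                   T          T            F       T
F   F   T   T   |      F           T                   T                   T          T            F       T
F   F   T   F   |      F           F                   T                   T          F            T       T
F   F   F   T   |      F           F                   T                   F          T            F       T
F   F   F   F   |      F           T                   T                   F          T            F       T
The formula is true on 14 of the 16 rows.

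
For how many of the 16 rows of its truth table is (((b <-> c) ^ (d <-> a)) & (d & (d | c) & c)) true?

2

a  b  c  d     (b <-> c)  (d <-> a)  ((b <-> c) ^ (d <-> a))  (d | c)  (d & (d | c) & c)  φ
T  T  T  T         T          T                 F                T             T          F
T  T  T  F         T          F                 T                T             F          F
T  T  F  T         F          T                 T                T             F          F
T  T  F  F         F          F                 F                F             F          F
T  F  T  T         F          T                 T                T             T          T
T  F  T  F         F          F                 F                T             F          F
T  F  F  T         T          T                 F                T             F          F
T  F  F  F         T          F                 T                F             F          F
F  T  T  T         T          F                 T                T             T          T
F  T  T  F         T          T                 F                T             F          F
F  T  F  T         F          F                 F                T             F          F
F  T  F  F         F          T                 T                F             F          F
F  F  T  T         F          F                 F                T             T          F
F  F  T  F         F          T                 T                T             F          F
F  F  F  T         T          F                 T                T             F          F
F  F  F  F         T          T                 F                F             F          F
The formula is true on 2 of the 16 rows.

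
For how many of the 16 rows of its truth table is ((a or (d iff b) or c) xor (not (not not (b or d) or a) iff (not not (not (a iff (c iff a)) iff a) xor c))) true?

a | b | c | d || (d iff b) | (a or (d iff b) or c) | (b or d) | not (b or d) | not not (b or d) | (not not (b or d) or a) | not (not not (b or d) or a) | (c iff a) | (a iff (c iff a)) | not (a iff (c iff a)) | φ
1 | 1 | 1 | 1 ||     1     |           1           |    1     |      0       |        1         |            1            |              0              |     1     |         1         |           0           | 1
1 | 1 | 1 | 0 ||     0     |           1           |    1     |      0       |        1         |            1            |              0              |     1     |         1         |           0           | 1
1 | 1 | 0 | 1 ||     1     |           1           |    1     |      0       |        1         |            1            |              0              |     0     |         0         |           1           | 1
1 | 1 | 0 | 0 ||     0     |           1           |    1     |      0       |        1         |            1            |              0              |     0     |         0         |           1           | 1
1 | 0 | 1 | 1 ||     0     |           1           |    1     |      0       |        1         |            1            |              0              |     1     |         1         |           0           | 1
1 | 0 | 1 | 0 ||     1     |           1           |    0     |      1       |        0         |            1            |              0              |     1     |         1         |           0           | 1
1 | 0 | 0 | 1 ||     0     |           1           |    1     |      0       |        1         |            1            |              0              |     0     |         0         |           1           | 1
1 | 0 | 0 | 0 ||     1     |           1           |    0     |      1       |        0         |            1            |              0              |     0     |         0         |           1           | 1
0 | 1 | 1 | 1 ||     1     |           1           |    1     |      0       |        1         |            1            |              0              |     0     |         1         |           0           | 0
0 | 1 | 1 | 0 ||     0     |           1           |    1     |      0       |        1         |            1            |              0              |     0     |         1         |           0           | 0
0 | 1 | 0 | 1 ||     1     |           1           |    1     |      0       |        1         |            1            |              0              |     1     |         0         |           1           | 0
0 | 1 | 0 | 0 ||     0     |           0           |    1     |      0       |        1         |            1            |              0              |     1     |         0         |           1           | 1
0 | 0 | 1 | 1 ||     0     |           1           |    1     |      0       |        1         |            1            |              0              |     0     |         1         |           0           | 0
0 | 0 | 1 | 0 ||     1     |           1           |    0     |      1       |        0         |            0            |              1              |     0     |         1         |           0           | 1
0 | 0 | 0 | 1 ||     0     |           0           |    1     |      0       |        1         |            1            |              0              |     1     |         0         |           1           | 1
0 | 0 | 0 | 0 ||     1     |           1           |    0     |      1       |        0         |            0            |              1              |     1     |         0         |           1           | 1
The formula is true on 12 of the 16 rows.

12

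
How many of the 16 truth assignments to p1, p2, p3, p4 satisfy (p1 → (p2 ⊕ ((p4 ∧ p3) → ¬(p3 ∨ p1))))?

12

p1 | p2 | p3 | p4 | φ
-- | -- | -- | -- | -
0  | 0  | 0  | 0  | 1
0  | 0  | 0  | 1  | 1
0  | 0  | 1  | 0  | 1
0  | 0  | 1  | 1  | 1
0  | 1  | 0  | 0  | 1
0  | 1  | 0  | 1  | 1
0  | 1  | 1  | 0  | 1
0  | 1  | 1  | 1  | 1
1  | 0  | 0  | 0  | 1
1  | 0  | 0  | 1  | 1
1  | 0  | 1  | 0  | 1
1  | 0  | 1  | 1  | 0
1  | 1  | 0  | 0  | 0
1  | 1  | 0  | 1  | 0
1  | 1  | 1  | 0  | 0
1  | 1  | 1  | 1  | 1
The formula is true on 12 of the 16 rows.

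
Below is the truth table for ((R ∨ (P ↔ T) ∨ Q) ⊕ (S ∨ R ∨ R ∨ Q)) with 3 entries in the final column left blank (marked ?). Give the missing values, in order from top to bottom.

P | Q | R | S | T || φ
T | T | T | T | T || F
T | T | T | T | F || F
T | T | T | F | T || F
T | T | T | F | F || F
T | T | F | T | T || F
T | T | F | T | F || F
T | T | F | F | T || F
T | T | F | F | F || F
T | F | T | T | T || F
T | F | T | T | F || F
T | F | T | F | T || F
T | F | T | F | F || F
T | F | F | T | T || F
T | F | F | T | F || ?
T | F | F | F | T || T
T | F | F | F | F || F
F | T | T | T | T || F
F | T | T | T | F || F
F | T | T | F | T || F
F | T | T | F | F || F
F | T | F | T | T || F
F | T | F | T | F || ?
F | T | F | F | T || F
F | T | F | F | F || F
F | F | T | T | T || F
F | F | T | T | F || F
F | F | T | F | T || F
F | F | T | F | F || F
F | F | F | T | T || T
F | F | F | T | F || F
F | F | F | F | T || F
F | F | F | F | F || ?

Row P=T, Q=F, R=F, S=T, T=F: (R ∨ (P ↔ T) ∨ Q) = F, (S ∨ R ∨ R ∨ Q) = T, so the formula = T.
Row P=F, Q=T, R=F, S=T, T=F: (R ∨ (P ↔ T) ∨ Q) = T, (S ∨ R ∨ R ∨ Q) = T, so the formula = F.
Row P=F, Q=F, R=F, S=F, T=F: (R ∨ (P ↔ T) ∨ Q) = T, (S ∨ R ∨ R ∨ Q) = F, so the formula = T.

T, F, T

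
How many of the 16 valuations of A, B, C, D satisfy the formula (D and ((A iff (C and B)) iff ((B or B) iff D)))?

4

A | B | C | D | (C and B) | (A iff (C and B)) | (B or B) | ((B or B) iff D) | φ
- | - | - | - | --------- | ----------------- | -------- | ---------------- | -
F | F | F | F |     F     |         T         |    F     |        T         | F
F | F | F | T |     F     |         T         |    F     |        F         | F
F | F | T | F |     F     |         T         |    F     |        T         | F
F | F | T | T |     F     |         T         |    F     |        F         | F
F | T | F | F |     F     |         T         |    T     |        F         | F
F | T | F | T |     F     |         T         |    T     |        T         | T
F | T | T | F |     T     |         F         |    T     |        F         | F
F | T | T | T |     T     |         F         |    T     |        T         | F
T | F | F | F |     F     |         F         |    F     |        T         | F
T | F | F | T |     F     |         F         |    F     |        F         | T
T | F | T | F |     F     |         F         |    F     |        T         | F
T | F | T | T |     F     |         F         |    F     |        F         | T
T | T | F | F |     F     |         F         |    T     |        F         | F
T | T | F | T |     F     |         F         |    T     |        T         | F
T | T | T | F |     T     |         T         |    T     |        F         | F
T | T | T | T |     T     |         T         |    T     |        T         | T
The formula is true on 4 of the 16 rows.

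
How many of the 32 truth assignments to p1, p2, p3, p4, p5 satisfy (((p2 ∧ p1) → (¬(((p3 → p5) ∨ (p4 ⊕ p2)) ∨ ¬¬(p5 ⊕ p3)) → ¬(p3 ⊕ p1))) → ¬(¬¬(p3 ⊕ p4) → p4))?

8

p1  p2  p3  p4  p5  |  φ
T   T   T   T   T   |  F
T   T   T   T   F   |  F
T   T   T   F   T   |  T
T   T   T   F   F   |  T
T   T   F   T   T   |  F
T   T   F   T   F   |  F
T   T   F   F   T   |  F
T   T   F   F   F   |  F
T   F   T   T   T   |  F
T   F   T   T   F   |  F
T   F   T   F   T   |  T
T   F   T   F   F   |  T
T   F   F   T   T   |  F
T   F   F   T   F   |  F
T   F   F   F   T   |  F
T   F   F   F   F   |  F
F   T   T   T   T   |  F
F   T   T   T   F   |  F
F   T   T   F   T   |  T
F   T   T   F   F   |  T
F   T   F   T   T   |  F
F   T   F   T   F   |  F
F   T   F   F   T   |  F
F   T   F   F   F   |  F
F   F   T   T   T   |  F
F   F   T   T   F   |  F
F   F   T   F   T   |  T
F   F   T   F   F   |  T
F   F   F   T   T   |  F
F   F   F   T   F   |  F
F   F   F   F   T   |  F
F   F   F   F   F   |  F
The formula is true on 8 of the 32 rows.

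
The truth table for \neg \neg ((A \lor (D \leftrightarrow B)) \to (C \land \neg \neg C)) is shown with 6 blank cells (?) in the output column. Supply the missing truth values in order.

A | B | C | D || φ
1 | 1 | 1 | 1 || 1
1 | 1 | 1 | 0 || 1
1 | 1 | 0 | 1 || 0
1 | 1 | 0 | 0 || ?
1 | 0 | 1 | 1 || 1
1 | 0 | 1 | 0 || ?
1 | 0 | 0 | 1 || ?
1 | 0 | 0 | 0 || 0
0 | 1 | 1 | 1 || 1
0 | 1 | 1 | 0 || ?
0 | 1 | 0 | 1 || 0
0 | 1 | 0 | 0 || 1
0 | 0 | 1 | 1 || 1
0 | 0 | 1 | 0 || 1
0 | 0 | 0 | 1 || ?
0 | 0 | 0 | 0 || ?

0, 1, 0, 1, 1, 0

Row A=1, B=1, C=0, D=0: ((A \lor (D \leftrightarrow B)) \to (C \land \neg \neg C)) = 0, \neg ((A \lor (D \leftrightarrow B)) \to (C \land \neg \neg C)) = 1, so the formula = 0.
Row A=1, B=0, C=1, D=0: ((A \lor (D \leftrightarrow B)) \to (C \land \neg \neg C)) = 1, \neg ((A \lor (D \leftrightarrow B)) \to (C \land \neg \neg C)) = 0, so the formula = 1.
Row A=1, B=0, C=0, D=1: ((A \lor (D \leftrightarrow B)) \to (C \land \neg \neg C)) = 0, \neg ((A \lor (D \leftrightarrow B)) \to (C \land \neg \neg C)) = 1, so the formula = 0.
Row A=0, B=1, C=1, D=0: ((A \lor (D \leftrightarrow B)) \to (C \land \neg \neg C)) = 1, \neg ((A \lor (D \leftrightarrow B)) \to (C \land \neg \neg C)) = 0, so the formula = 1.
Row A=0, B=0, C=0, D=1: ((A \lor (D \leftrightarrow B)) \to (C \land \neg \neg C)) = 1, \neg ((A \lor (D \leftrightarrow B)) \to (C \land \neg \neg C)) = 0, so the formula = 1.
Row A=0, B=0, C=0, D=0: ((A \lor (D \leftrightarrow B)) \to (C \land \neg \neg C)) = 0, \neg ((A \lor (D \leftrightarrow B)) \to (C \land \neg \neg C)) = 1, so the formula = 0.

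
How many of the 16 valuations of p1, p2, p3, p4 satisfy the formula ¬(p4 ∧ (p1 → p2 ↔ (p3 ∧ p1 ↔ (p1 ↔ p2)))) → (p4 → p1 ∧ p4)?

14

p1  p2  p3  p4  |  (p1 → p2)  (p3 ∧ p1)  (p1 ↔ p2)  ((p3 ∧ p1) ↔ (p1 ↔ p2))  (p1 ∧ p4)  (p4 → (p1 ∧ p4))  φ
T   T   T   T   |      T          T          T                 T                 T             T          T
T   T   T   F   |      T          T          T                 T                 F             T          T
T   T   F   T   |      T          F          T                 F                 T             T          T
T   T   F   F   |      T          F          T                 F                 F             T          T
T   F   T   T   |      F          T          F                 F                 T             T          T
T   F   T   F   |      F          T          F                 F                 F             T          T
T   F   F   T   |      F          F          F                 T                 T             T          T
T   F   F   F   |      F          F          F                 T                 F             T          T
F   T   T   T   |      T          F          F                 T                 F             F          T
F   T   T   F   |      T          F          F                 T                 F             T          T
F   T   F   T   |      T          F          F                 T                 F             F          T
F   T   F   F   |      T          F          F                 T                 F             T          T
F   F   T   T   |      T          F          T                 F                 F             F          F
F   F   T   F   |      T          F          T                 F                 F             T          T
F   F   F   T   |      T          F          T                 F                 F             F          F
F   F   F   F   |      T          F          T                 F                 F             T          T
The formula is true on 14 of the 16 rows.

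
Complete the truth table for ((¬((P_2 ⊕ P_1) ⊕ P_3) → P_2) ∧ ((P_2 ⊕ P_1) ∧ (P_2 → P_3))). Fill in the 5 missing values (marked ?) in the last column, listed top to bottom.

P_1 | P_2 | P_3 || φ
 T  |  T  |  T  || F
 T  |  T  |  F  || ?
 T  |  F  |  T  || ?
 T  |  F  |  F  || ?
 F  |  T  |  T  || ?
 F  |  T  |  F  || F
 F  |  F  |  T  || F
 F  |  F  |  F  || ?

Row P_1=T, P_2=T, P_3=F: (¬((P_2 ⊕ P_1) ⊕ P_3) → P_2) = T, ((P_2 ⊕ P_1) ∧ (P_2 → P_3)) = F, so the formula = F.
Row P_1=T, P_2=F, P_3=T: (¬((P_2 ⊕ P_1) ⊕ P_3) → P_2) = F, ((P_2 ⊕ P_1) ∧ (P_2 → P_3)) = T, so the formula = F.
Row P_1=T, P_2=F, P_3=F: (¬((P_2 ⊕ P_1) ⊕ P_3) → P_2) = T, ((P_2 ⊕ P_1) ∧ (P_2 → P_3)) = T, so the formula = T.
Row P_1=F, P_2=T, P_3=T: (¬((P_2 ⊕ P_1) ⊕ P_3) → P_2) = T, ((P_2 ⊕ P_1) ∧ (P_2 → P_3)) = T, so the formula = T.
Row P_1=F, P_2=F, P_3=F: (¬((P_2 ⊕ P_1) ⊕ P_3) → P_2) = F, ((P_2 ⊕ P_1) ∧ (P_2 → P_3)) = F, so the formula = F.

F, F, T, T, F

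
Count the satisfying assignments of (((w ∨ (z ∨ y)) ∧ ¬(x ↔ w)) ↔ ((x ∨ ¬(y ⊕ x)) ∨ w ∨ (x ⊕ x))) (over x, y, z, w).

9

x  y  z  w  |  (z ∨ y)  (w ∨ (z ∨ y))  (x ↔ w)  ¬(x ↔ w)  ((w ∨ (z ∨ y)) ∧ ¬(x ↔ w))  (y ⊕ x)  ¬(y ⊕ x)  (x ∨ ¬(y ⊕ x))  (x ⊕ x)  φ
F  F  F  F  |     F           F           T        F                  F                  F        T            T            F     F
F  F  F  T  |     F           T           F        T                  T                  F        T            T            F     T
F  F  T  F  |     T           T           T        F                  F                  F        T            T            F     F
F  F  T  T  |     T           T           F        T                  T                  F        T            T            F     T
F  T  F  F  |     T           T           T        F                  F                  T        F            F            F     T
F  T  F  T  |     T           T           F        T                  T                  T        F            F            F     T
F  T  T  F  |     T           T           T        F                  F                  T        F            F            F     T
F  T  T  T  |     T           T           F        T                  T                  T        F            F            F     T
T  F  F  F  |     F           F           F        T                  F                  T        F            T            F     F
T  F  F  T  |     F           T           T        F                  F                  T        F            T            F     F
T  F  T  F  |     T           T           F        T                  T                  T        F            T            F     T
T  F  T  T  |     T           T           T        F                  F                  T        F            T            F     F
T  T  F  F  |     T           T           F        T                  T                  F        T            T            F     T
T  T  F  T  |     T           T           T        F                  F                  F        T            T            F     F
T  T  T  F  |     T           T           F        T                  T                  F        T            T            F     T
T  T  T  T  |     T           T           T        F                  F                  F        T            T            F     F
The formula is true on 9 of the 16 rows.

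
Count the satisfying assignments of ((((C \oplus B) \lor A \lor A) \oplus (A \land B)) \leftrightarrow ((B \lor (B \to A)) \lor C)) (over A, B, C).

4

A  B  C  |  φ
F  F  F  |  F
F  F  T  |  T
F  T  F  |  T
F  T  T  |  F
T  F  F  |  T
T  F  T  |  T
T  T  F  |  F
T  T  T  |  F
The formula is true on 4 of the 8 rows.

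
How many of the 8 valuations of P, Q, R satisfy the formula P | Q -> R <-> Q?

P  Q  R     (((P | Q) -> R) <-> Q)
T  T  T               T           
T  T  F               F           
T  F  T               F           
T  F  F               T           
F  T  T               T           
F  T  F               F           
F  F  T               F           
F  F  F               F           
The formula is true on 3 of the 8 rows.

3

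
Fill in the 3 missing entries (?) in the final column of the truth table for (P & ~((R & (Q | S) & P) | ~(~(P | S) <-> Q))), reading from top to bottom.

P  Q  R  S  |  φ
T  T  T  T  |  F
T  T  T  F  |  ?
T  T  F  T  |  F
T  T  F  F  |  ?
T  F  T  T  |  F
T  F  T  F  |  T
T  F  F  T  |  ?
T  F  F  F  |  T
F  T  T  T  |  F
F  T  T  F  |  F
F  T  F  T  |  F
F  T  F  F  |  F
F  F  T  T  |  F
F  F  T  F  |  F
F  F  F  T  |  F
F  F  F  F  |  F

F, F, T

Row P=T, Q=T, R=T, S=F: ~((R & (Q | S) & P) | ~(~(P | S) <-> Q)) = F, so the formula = F.
Row P=T, Q=T, R=F, S=F: ~((R & (Q | S) & P) | ~(~(P | S) <-> Q)) = F, so the formula = F.
Row P=T, Q=F, R=F, S=T: ~((R & (Q | S) & P) | ~(~(P | S) <-> Q)) = T, so the formula = T.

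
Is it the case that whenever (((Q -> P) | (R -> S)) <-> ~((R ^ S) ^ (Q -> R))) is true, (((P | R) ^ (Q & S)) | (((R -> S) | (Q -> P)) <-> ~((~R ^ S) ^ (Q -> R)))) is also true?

P | Q | R | S || φ | ψ
T | T | T | T || F | T
T | T | T | F || T | T
T | T | F | T || F | T
T | T | F | F || T | T
T | F | T | T || F | T
T | F | T | F || T | T
T | F | F | T || T | T
T | F | F | F || F | T
F | T | T | T || F | T
F | T | T | F || F | T
F | T | F | T || F | T
F | T | F | F || T | F
F | F | T | T || F | T
F | F | T | F || T | T
F | F | F | T || T | F
F | F | F | F || F | T
At P=F, Q=T, R=F, S=F we have φ true but ψ false, so φ does not entail ψ.

no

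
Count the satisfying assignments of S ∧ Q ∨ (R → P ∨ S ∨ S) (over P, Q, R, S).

P | Q | R | S || (S ∧ Q) | (P ∨ S ∨ S) | (R → (P ∨ S ∨ S)) | ((S ∧ Q) ∨ (R → (P ∨ S ∨ S)))
T | T | T | T ||    T    |      T      |         T         |               T              
T | T | T | F ||    F    |      T      |         T         |               T              
T | T | F | T ||    T    |      T      |         T         |               T              
T | T | F | F ||    F    |      T      |         T         |               T              
T | F | T | T ||    F    |      T      |         T         |               T              
T | F | T | F ||    F    |      T      |         T         |               T              
T | F | F | T ||    F    |      T      |         T         |               T              
T | F | F | F ||    F    |      T      |         T         |               T              
F | T | T | T ||    T    |      T      |         T         |               T              
F | T | T | F ||    F    |      F      |         F         |               F              
F | T | F | T ||    T    |      T      |         T         |               T              
F | T | F | F ||    F    |      F      |         T         |               T              
F | F | T | T ||    F    |      T      |         T         |               T              
F | F | T | F ||    F    |      F      |         F         |               F              
F | F | F | T ||    F    |      T      |         T         |               T              
F | F | F | F ||    F    |      F      |         T         |               T              
The formula is true on 14 of the 16 rows.

14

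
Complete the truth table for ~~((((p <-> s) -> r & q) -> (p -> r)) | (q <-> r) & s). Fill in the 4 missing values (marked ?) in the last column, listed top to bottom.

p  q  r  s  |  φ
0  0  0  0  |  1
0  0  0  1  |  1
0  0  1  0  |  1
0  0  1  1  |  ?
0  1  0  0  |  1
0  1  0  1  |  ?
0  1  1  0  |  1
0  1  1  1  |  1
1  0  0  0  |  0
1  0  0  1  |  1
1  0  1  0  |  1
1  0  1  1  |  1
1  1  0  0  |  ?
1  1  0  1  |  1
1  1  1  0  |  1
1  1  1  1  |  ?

Row p=0, q=0, r=1, s=1: ((((p <-> s) -> r & q) -> (p -> r)) | (q <-> r) & s) = 1, ~((((p <-> s) -> r & q) -> (p -> r)) | (q <-> r) & s) = 0, so the formula = 1.
Row p=0, q=1, r=0, s=1: ((((p <-> s) -> r & q) -> (p -> r)) | (q <-> r) & s) = 1, ~((((p <-> s) -> r & q) -> (p -> r)) | (q <-> r) & s) = 0, so the formula = 1.
Row p=1, q=1, r=0, s=0: ((((p <-> s) -> r & q) -> (p -> r)) | (q <-> r) & s) = 0, ~((((p <-> s) -> r & q) -> (p -> r)) | (q <-> r) & s) = 1, so the formula = 0.
Row p=1, q=1, r=1, s=1: ((((p <-> s) -> r & q) -> (p -> r)) | (q <-> r) & s) = 1, ~((((p <-> s) -> r & q) -> (p -> r)) | (q <-> r) & s) = 0, so the formula = 1.

1, 1, 0, 1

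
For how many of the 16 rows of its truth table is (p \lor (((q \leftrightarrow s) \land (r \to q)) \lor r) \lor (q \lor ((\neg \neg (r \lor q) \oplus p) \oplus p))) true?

15

p | q | r | s | φ
- | - | - | - | -
T | T | T | T | T
T | T | T | F | T
T | T | F | T | T
T | T | F | F | T
T | F | T | T | T
T | F | T | F | T
T | F | F | T | T
T | F | F | F | T
F | T | T | T | T
F | T | T | F | T
F | T | F | T | T
F | T | F | F | T
F | F | T | T | T
F | F | T | F | T
F | F | F | T | F
F | F | F | F | T
The formula is true on 15 of the 16 rows.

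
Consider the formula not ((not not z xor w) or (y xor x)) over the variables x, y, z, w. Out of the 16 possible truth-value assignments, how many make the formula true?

4

x  y  z  w  |  φ
F  F  F  F  |  T
F  F  F  T  |  F
F  F  T  F  |  F
F  F  T  T  |  T
F  T  F  F  |  F
F  T  F  T  |  F
F  T  T  F  |  F
F  T  T  T  |  F
T  F  F  F  |  F
T  F  F  T  |  F
T  F  T  F  |  F
T  F  T  T  |  F
T  T  F  F  |  T
T  T  F  T  |  F
T  T  T  F  |  F
T  T  T  T  |  T
The formula is true on 4 of the 16 rows.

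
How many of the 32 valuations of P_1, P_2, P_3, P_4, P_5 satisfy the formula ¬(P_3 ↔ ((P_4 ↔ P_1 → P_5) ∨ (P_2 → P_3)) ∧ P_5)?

14

P_1  P_2  P_3  P_4  P_5  |  φ
 0    0    0    0    0   |  0
 0    0    0    0    1   |  1
 0    0    0    1    0   |  0
 0    0    0    1    1   |  1
 0    0    1    0    0   |  1
 0    0    1    0    1   |  0
 0    0    1    1    0   |  1
 0    0    1    1    1   |  0
 0    1    0    0    0   |  0
 0    1    0    0    1   |  0
 0    1    0    1    0   |  0
 0    1    0    1    1   |  1
 0    1    1    0    0   |  1
 0    1    1    0    1   |  0
 0    1    1    1    0   |  1
 0    1    1    1    1   |  0
 1    0    0    0    0   |  0
 1    0    0    0    1   |  1
 1    0    0    1    0   |  0
 1    0    0    1    1   |  1
 1    0    1    0    0   |  1
 1    0    1    0    1   |  0
 1    0    1    1    0   |  1
 1    0    1    1    1   |  0
 1    1    0    0    0   |  0
 1    1    0    0    1   |  0
 1    1    0    1    0   |  0
 1    1    0    1    1   |  1
 1    1    1    0    0   |  1
 1    1    1    0    1   |  0
 1    1    1    1    0   |  1
 1    1    1    1    1   |  0
The formula is true on 14 of the 32 rows.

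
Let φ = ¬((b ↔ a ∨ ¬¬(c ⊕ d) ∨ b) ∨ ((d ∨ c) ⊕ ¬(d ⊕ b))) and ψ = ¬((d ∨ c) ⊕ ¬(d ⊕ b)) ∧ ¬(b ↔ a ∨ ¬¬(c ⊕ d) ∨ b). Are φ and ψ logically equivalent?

  a      b      c      d    |    φ      ψ  
 True   True   True   True  |  False  False
 True   True   True  False  |  False  False
 True   True  False   True  |  False  False
 True   True  False  False  |  False  False
 True  False   True   True  |  False  False
 True  False   True  False  |   True   True
 True  False  False   True  |  False  False
 True  False  False  False  |  False  False
False   True   True   True  |  False  False
False   True   True  False  |  False  False
False   True  False   True  |  False  False
False   True  False  False  |  False  False
False  False   True   True  |  False  False
False  False   True  False  |   True   True
False  False  False   True  |  False  False
False  False  False  False  |  False  False
The columns for φ and ψ agree on every row, so they are logically equivalent.

equivalent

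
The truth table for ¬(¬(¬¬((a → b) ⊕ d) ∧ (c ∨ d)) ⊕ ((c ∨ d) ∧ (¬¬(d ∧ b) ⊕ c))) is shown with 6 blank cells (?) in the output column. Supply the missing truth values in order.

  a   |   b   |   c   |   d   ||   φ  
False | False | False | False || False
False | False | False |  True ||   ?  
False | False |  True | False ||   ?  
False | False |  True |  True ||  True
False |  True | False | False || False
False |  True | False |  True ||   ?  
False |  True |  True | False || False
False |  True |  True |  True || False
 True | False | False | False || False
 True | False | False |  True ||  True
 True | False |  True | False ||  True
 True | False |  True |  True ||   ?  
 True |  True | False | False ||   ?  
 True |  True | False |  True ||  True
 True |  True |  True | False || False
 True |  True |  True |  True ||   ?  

False, False, True, False, False, False

Row a=False, b=False, c=False, d=True: ¬(¬¬((a → b) ⊕ d) ∧ (c ∨ d)) = True, ((c ∨ d) ∧ (¬¬(d ∧ b) ⊕ c)) = False, (¬(¬¬((a → b) ⊕ d) ∧ (c ∨ d)) ⊕ ((c ∨ d) ∧ (¬¬(d ∧ b) ⊕ c))) = True, so the formula = False.
Row a=False, b=False, c=True, d=False: ¬(¬¬((a → b) ⊕ d) ∧ (c ∨ d)) = False, ((c ∨ d) ∧ (¬¬(d ∧ b) ⊕ c)) = True, (¬(¬¬((a → b) ⊕ d) ∧ (c ∨ d)) ⊕ ((c ∨ d) ∧ (¬¬(d ∧ b) ⊕ c))) = True, so the formula = False.
Row a=False, b=True, c=False, d=True: ¬(¬¬((a → b) ⊕ d) ∧ (c ∨ d)) = True, ((c ∨ d) ∧ (¬¬(d ∧ b) ⊕ c)) = True, (¬(¬¬((a → b) ⊕ d) ∧ (c ∨ d)) ⊕ ((c ∨ d) ∧ (¬¬(d ∧ b) ⊕ c))) = False, so the formula = True.
Row a=True, b=False, c=True, d=True: ¬(¬¬((a → b) ⊕ d) ∧ (c ∨ d)) = False, ((c ∨ d) ∧ (¬¬(d ∧ b) ⊕ c)) = True, (¬(¬¬((a → b) ⊕ d) ∧ (c ∨ d)) ⊕ ((c ∨ d) ∧ (¬¬(d ∧ b) ⊕ c))) = True, so the formula = False.
Row a=True, b=True, c=False, d=False: ¬(¬¬((a → b) ⊕ d) ∧ (c ∨ d)) = True, ((c ∨ d) ∧ (¬¬(d ∧ b) ⊕ c)) = False, (¬(¬¬((a → b) ⊕ d) ∧ (c ∨ d)) ⊕ ((c ∨ d) ∧ (¬¬(d ∧ b) ⊕ c))) = True, so the formula = False.
Row a=True, b=True, c=True, d=True: ¬(¬¬((a → b) ⊕ d) ∧ (c ∨ d)) = True, ((c ∨ d) ∧ (¬¬(d ∧ b) ⊕ c)) = False, (¬(¬¬((a → b) ⊕ d) ∧ (c ∨ d)) ⊕ ((c ∨ d) ∧ (¬¬(d ∧ b) ⊕ c))) = True, so the formula = False.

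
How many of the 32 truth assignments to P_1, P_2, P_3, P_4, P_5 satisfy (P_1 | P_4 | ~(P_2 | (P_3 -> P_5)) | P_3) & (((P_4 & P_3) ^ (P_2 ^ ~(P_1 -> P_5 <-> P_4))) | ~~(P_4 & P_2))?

P_1 | P_2 | P_3 | P_4 | P_5 | φ
--- | --- | --- | --- | --- | -
 F  |  F  |  F  |  F  |  F  | F
 F  |  F  |  F  |  F  |  T  | F
 F  |  F  |  F  |  T  |  F  | F
 F  |  F  |  F  |  T  |  T  | F
 F  |  F  |  T  |  F  |  F  | T
 F  |  F  |  T  |  F  |  T  | T
 F  |  F  |  T  |  T  |  F  | T
 F  |  F  |  T  |  T  |  T  | T
 F  |  T  |  F  |  F  |  F  | F
 F  |  T  |  F  |  F  |  T  | F
 F  |  T  |  F  |  T  |  F  | T
 F  |  T  |  F  |  T  |  T  | T
 F  |  T  |  T  |  F  |  F  | F
 F  |  T  |  T  |  F  |  T  | F
 F  |  T  |  T  |  T  |  F  | T
 F  |  T  |  T  |  T  |  T  | T
 T  |  F  |  F  |  F  |  F  | F
 T  |  F  |  F  |  F  |  T  | T
 T  |  F  |  F  |  T  |  F  | T
 T  |  F  |  F  |  T  |  T  | F
 T  |  F  |  T  |  F  |  F  | F
 T  |  F  |  T  |  F  |  T  | T
 T  |  F  |  T  |  T  |  F  | F
 T  |  F  |  T  |  T  |  T  | T
 T  |  T  |  F  |  F  |  F  | T
 T  |  T  |  F  |  F  |  T  | F
 T  |  T  |  F  |  T  |  F  | T
 T  |  T  |  F  |  T  |  T  | T
 T  |  T  |  T  |  F  |  F  | T
 T  |  T  |  T  |  F  |  T  | F
 T  |  T  |  T  |  T  |  F  | T
 T  |  T  |  T  |  T  |  T  | T
The formula is true on 18 of the 32 rows.

18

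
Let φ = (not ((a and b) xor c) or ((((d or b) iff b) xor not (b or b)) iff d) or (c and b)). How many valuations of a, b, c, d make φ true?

15

a  b  c  d  |  (a and b)  ((a and b) xor c)  not ((a and b) xor c)  (d or b)  ((d or b) iff b)  (b or b)  not (b or b)  (c and b)  φ
F  F  F  F  |      F              F                    T               F             T             F           T            F      T
F  F  F  T  |      F              F                    T               T             F             F           T            F      T
F  F  T  F  |      F              T                    F               F             T             F           T            F      T
F  F  T  T  |      F              T                    F               T             F             F           T            F      T
F  T  F  F  |      F              F                    T               T             T             T           F            F      T
F  T  F  T  |      F              F                    T               T             T             T           F            F      T
F  T  T  F  |      F              T                    F               T             T             T           F            T      T
F  T  T  T  |      F              T                    F               T             T             T           F            T      T
T  F  F  F  |      F              F                    T               F             T             F           T            F      T
T  F  F  T  |      F              F                    T               T             F             F           T            F      T
T  F  T  F  |      F              T                    F               F             T             F           T            F      T
T  F  T  T  |      F              T                    F               T             F             F           T            F      T
T  T  F  F  |      T              T                    F               T             T             T           F            F      F
T  T  F  T  |      T              T                    F               T             T             T           F            F      T
T  T  T  F  |      T              F                    T               T             T             T           F            T      T
T  T  T  T  |      T              F                    T               T             T             T           F            T      T
The formula is true on 15 of the 16 rows.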